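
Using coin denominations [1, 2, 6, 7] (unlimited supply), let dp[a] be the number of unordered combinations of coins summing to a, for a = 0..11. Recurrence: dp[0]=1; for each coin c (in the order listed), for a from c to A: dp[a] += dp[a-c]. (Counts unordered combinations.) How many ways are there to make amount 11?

after  coin     0     1     2     3     4     5     6     7     8     9    10    11
          1     1     1     1     1     1     1     1     1     1     1     1     1
          2     1     1     2     2     3     3     4     4     5     5     6     6
          6     1     1     2     2     3     3     5     5     7     7     9     9
          7     1     1     2     2     3     3     5     6     8     9    11    12

12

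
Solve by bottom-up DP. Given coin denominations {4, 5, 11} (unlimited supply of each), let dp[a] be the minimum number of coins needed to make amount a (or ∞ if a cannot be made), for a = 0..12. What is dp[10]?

 a  0  1  2  3  4  5  6  7  8  9 10 11 12
dp  0  -  -  -  1  1  -  -  2  2  2  1  3
(- denotes ∞ / unreachable)

2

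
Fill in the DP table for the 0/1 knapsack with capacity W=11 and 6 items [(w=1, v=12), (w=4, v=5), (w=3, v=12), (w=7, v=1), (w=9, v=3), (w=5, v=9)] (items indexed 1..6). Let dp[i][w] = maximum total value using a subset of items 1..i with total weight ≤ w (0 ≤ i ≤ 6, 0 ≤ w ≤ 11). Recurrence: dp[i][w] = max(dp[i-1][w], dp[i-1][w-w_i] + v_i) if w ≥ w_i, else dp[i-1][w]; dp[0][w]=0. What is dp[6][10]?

i\w   0   1   2   3   4   5   6   7   8   9  10  11
  0   0   0   0   0   0   0   0   0   0   0   0   0
  1   0  12  12  12  12  12  12  12  12  12  12  12
  2   0  12  12  12  12  17  17  17  17  17  17  17
  3   0  12  12  12  24  24  24  24  29  29  29  29
  4   0  12  12  12  24  24  24  24  29  29  29  29
  5   0  12  12  12  24  24  24  24  29  29  29  29
  6   0  12  12  12  24  24  24  24  29  33  33  33

33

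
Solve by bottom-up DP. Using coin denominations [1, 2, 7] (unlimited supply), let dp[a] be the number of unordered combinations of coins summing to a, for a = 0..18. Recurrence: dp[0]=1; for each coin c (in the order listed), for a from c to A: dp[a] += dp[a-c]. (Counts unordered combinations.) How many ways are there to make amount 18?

19

after  coin     0     1     2     3     4     5     6     7     8     9    10    11    12    13    14    15    16    17    18
          1     1     1     1     1     1     1     1     1     1     1     1     1     1     1     1     1     1     1     1
          2     1     1     2     2     3     3     4     4     5     5     6     6     7     7     8     8     9     9    10
          7     1     1     2     2     3     3     4     5     6     7     8     9    10    11    13    14    16    17    19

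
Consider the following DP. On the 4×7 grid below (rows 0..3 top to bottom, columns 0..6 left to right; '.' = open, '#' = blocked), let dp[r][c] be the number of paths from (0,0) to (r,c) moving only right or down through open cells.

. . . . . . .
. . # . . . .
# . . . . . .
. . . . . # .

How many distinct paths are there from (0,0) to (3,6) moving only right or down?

r\c   0   1   2   3   4   5   6
  0   1   1   1   1   1   1   1
  1   1   2   0   1   2   3   4
  2   0   2   2   3   5   8  12
  3   0   2   4   7  12   0  12

12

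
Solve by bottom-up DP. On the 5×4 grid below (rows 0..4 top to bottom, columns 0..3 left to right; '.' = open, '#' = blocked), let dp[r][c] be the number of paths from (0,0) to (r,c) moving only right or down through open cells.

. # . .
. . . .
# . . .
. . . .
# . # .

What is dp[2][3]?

3

r\c   0   1   2   3
  0   1   0   0   0
  1   1   1   1   1
  2   0   1   2   3
  3   0   1   3   6
  4   0   1   0   6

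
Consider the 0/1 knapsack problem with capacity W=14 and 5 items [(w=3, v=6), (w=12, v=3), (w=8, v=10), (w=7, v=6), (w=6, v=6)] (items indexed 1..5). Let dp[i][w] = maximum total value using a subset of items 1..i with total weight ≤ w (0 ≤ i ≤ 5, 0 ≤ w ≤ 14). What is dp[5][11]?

i\w   0   1   2   3   4   5   6   7   8   9  10  11  12  13  14
  0   0   0   0   0   0   0   0   0   0   0   0   0   0   0   0
  1   0   0   0   6   6   6   6   6   6   6   6   6   6   6   6
  2   0   0   0   6   6   6   6   6   6   6   6   6   6   6   6
  3   0   0   0   6   6   6   6   6  10  10  10  16  16  16  16
  4   0   0   0   6   6   6   6   6  10  10  12  16  16  16  16
  5   0   0   0   6   6   6   6   6  10  12  12  16  16  16  16

16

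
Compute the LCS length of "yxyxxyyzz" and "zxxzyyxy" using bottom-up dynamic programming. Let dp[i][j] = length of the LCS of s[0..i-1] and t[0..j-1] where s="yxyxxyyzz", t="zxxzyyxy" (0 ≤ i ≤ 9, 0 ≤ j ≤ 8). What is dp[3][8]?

   ''  z  x  x  z  y  y  x  y
''  0  0  0  0  0  0  0  0  0
 y  0  0  0  0  0  1  1  1  1
 x  0  0  1  1  1  1  1  2  2
 y  0  0  1  1  1  2  2  2  3
 x  0  0  1  2  2  2  2  3  3
 x  0  0  1  2  2  2  2  3  3
 y  0  0  1  2  2  3  3  3  4
 y  0  0  1  2  2  3  4  4  4
 z  0  1  1  2  3  3  4  4  4
 z  0  1  1  2  3  3  4  4  4

3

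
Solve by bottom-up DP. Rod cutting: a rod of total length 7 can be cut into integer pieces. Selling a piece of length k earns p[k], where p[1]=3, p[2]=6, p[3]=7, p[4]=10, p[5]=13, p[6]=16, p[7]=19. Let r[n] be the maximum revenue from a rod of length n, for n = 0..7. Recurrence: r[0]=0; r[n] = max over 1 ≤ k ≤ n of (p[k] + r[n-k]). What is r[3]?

9

   n    0    1    2    3    4    5    6    7
r[n]    0    3    6    9   12   15   18   21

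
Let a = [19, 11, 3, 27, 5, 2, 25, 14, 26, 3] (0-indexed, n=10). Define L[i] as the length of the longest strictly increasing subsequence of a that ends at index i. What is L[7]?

3

   i    0    1    2    3    4    5    6    7    8    9
a[i]   19   11    3   27    5    2   25   14   26    3
L[i]    1    1    1    2    2    1    3    3    4    2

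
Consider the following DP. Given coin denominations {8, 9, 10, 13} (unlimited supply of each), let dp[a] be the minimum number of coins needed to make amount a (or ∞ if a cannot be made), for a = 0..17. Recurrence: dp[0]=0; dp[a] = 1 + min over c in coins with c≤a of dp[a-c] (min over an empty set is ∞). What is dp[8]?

1

 a  0  1  2  3  4  5  6  7  8  9 10 11 12 13 14 15 16 17
dp  0  -  -  -  -  -  -  -  1  1  1  -  -  1  -  -  2  2
(- denotes ∞ / unreachable)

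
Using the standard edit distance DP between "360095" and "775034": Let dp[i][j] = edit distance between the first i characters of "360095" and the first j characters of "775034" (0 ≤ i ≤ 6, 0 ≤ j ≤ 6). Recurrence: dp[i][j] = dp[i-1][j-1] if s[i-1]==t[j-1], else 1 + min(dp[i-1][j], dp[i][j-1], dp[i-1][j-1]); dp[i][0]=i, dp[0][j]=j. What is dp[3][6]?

5

   ''  7  7  5  0  3  4
''  0  1  2  3  4  5  6
 3  1  1  2  3  4  4  5
 6  2  2  2  3  4  5  5
 0  3  3  3  3  3  4  5
 0  4  4  4  4  3  4  5
 9  5  5  5  5  4  4  5
 5  6  6  6  5  5  5  5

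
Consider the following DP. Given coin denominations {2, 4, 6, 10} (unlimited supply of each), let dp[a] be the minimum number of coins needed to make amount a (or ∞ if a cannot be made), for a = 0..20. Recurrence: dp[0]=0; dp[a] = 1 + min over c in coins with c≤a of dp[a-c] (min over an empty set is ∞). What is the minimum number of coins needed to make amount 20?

 a  0  1  2  3  4  5  6  7  8  9 10 11 12 13 14 15 16 17 18 19 20
dp  0  -  1  -  1  -  1  -  2  -  1  -  2  -  2  -  2  -  3  -  2
(- denotes ∞ / unreachable)

2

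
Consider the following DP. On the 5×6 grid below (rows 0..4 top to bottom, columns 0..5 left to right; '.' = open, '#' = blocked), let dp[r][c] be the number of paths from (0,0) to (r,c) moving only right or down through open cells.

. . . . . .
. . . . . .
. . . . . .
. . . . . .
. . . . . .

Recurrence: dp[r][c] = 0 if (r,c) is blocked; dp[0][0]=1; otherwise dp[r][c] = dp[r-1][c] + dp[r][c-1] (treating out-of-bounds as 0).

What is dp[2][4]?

r\c   0   1   2   3   4   5
  0   1   1   1   1   1   1
  1   1   2   3   4   5   6
  2   1   3   6  10  15  21
  3   1   4  10  20  35  56
  4   1   5  15  35  70 126

15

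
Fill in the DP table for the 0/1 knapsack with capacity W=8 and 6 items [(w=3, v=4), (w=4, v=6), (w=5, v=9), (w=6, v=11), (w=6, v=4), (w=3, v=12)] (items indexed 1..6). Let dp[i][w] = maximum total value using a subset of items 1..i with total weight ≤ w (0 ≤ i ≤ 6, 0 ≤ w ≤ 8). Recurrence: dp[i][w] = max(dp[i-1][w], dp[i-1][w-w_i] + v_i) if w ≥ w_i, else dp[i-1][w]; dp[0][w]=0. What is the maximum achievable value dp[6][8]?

21

i\w   0   1   2   3   4   5   6   7   8
  0   0   0   0   0   0   0   0   0   0
  1   0   0   0   4   4   4   4   4   4
  2   0   0   0   4   6   6   6  10  10
  3   0   0   0   4   6   9   9  10  13
  4   0   0   0   4   6   9  11  11  13
  5   0   0   0   4   6   9  11  11  13
  6   0   0   0  12  12  12  16  18  21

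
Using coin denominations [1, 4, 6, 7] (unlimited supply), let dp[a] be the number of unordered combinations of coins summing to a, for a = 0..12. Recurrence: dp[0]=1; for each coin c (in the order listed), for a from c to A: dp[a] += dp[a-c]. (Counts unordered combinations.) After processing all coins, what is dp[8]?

after  coin     0     1     2     3     4     5     6     7     8     9    10    11    12
          1     1     1     1     1     1     1     1     1     1     1     1     1     1
          4     1     1     1     1     2     2     2     2     3     3     3     3     4
          6     1     1     1     1     2     2     3     3     4     4     5     5     7
          7     1     1     1     1     2     2     3     4     5     5     6     7     9

5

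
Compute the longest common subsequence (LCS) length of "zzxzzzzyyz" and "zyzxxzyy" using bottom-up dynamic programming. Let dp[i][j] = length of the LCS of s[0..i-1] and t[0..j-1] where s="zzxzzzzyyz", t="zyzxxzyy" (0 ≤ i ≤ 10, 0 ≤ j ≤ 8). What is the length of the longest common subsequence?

   ''  z  y  z  x  x  z  y  y
''  0  0  0  0  0  0  0  0  0
 z  0  1  1  1  1  1  1  1  1
 z  0  1  1  2  2  2  2  2  2
 x  0  1  1  2  3  3  3  3  3
 z  0  1  1  2  3  3  4  4  4
 z  0  1  1  2  3  3  4  4  4
 z  0  1  1  2  3  3  4  4  4
 z  0  1  1  2  3  3  4  4  4
 y  0  1  2  2  3  3  4  5  5
 y  0  1  2  2  3  3  4  5  6
 z  0  1  2  3  3  3  4  5  6

6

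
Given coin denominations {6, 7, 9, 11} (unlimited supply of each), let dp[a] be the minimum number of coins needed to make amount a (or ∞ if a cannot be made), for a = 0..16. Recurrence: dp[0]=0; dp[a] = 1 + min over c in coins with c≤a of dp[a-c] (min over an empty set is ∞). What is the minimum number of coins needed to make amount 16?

2

 a  0  1  2  3  4  5  6  7  8  9 10 11 12 13 14 15 16
dp  0  -  -  -  -  -  1  1  -  1  -  1  2  2  2  2  2
(- denotes ∞ / unreachable)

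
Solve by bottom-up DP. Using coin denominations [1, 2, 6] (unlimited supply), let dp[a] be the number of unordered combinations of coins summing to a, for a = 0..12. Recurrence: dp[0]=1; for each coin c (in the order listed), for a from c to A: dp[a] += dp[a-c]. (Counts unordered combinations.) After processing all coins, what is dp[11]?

9

after  coin     0     1     2     3     4     5     6     7     8     9    10    11    12
          1     1     1     1     1     1     1     1     1     1     1     1     1     1
          2     1     1     2     2     3     3     4     4     5     5     6     6     7
          6     1     1     2     2     3     3     5     5     7     7     9     9    12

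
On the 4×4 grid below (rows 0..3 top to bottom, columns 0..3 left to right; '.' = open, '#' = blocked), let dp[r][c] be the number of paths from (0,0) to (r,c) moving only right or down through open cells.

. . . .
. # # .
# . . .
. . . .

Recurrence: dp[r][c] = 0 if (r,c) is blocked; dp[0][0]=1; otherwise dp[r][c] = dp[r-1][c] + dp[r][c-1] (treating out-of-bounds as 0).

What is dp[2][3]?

r\c   0   1   2   3
  0   1   1   1   1
  1   1   0   0   1
  2   0   0   0   1
  3   0   0   0   1

1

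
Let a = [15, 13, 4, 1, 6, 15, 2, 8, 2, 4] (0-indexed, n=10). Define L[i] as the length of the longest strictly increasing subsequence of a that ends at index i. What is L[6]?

2

   i    0    1    2    3    4    5    6    7    8    9
a[i]   15   13    4    1    6   15    2    8    2    4
L[i]    1    1    1    1    2    3    2    3    2    3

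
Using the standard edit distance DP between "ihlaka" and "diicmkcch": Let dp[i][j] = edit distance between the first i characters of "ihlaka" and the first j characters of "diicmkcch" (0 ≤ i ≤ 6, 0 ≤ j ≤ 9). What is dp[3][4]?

   ''  d  i  i  c  m  k  c  c  h
''  0  1  2  3  4  5  6  7  8  9
 i  1  1  1  2  3  4  5  6  7  8
 h  2  2  2  2  3  4  5  6  7  7
 l  3  3  3  3  3  4  5  6  7  8
 a  4  4  4  4  4  4  5  6  7  8
 k  5  5  5  5  5  5  4  5  6  7
 a  6  6  6  6  6  6  5  5  6  7

3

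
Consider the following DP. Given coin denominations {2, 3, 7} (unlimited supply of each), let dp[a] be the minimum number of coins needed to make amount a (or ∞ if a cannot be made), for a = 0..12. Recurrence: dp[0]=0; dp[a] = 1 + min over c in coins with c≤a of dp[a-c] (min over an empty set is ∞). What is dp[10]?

 a  0  1  2  3  4  5  6  7  8  9 10 11 12
dp  0  -  1  1  2  2  2  1  3  2  2  3  3
(- denotes ∞ / unreachable)

2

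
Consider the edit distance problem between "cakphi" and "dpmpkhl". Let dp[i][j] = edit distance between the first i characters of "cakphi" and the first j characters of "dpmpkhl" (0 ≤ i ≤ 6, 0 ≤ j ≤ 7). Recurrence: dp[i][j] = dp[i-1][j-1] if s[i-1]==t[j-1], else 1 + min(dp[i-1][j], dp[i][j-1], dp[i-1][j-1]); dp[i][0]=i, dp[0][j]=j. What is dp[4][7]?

   ''  d  p  m  p  k  h  l
''  0  1  2  3  4  5  6  7
 c  1  1  2  3  4  5  6  7
 a  2  2  2  3  4  5  6  7
 k  3  3  3  3  4  4  5  6
 p  4  4  3  4  3  4  5  6
 h  5  5  4  4  4  4  4  5
 i  6  6  5  5  5  5  5  5

6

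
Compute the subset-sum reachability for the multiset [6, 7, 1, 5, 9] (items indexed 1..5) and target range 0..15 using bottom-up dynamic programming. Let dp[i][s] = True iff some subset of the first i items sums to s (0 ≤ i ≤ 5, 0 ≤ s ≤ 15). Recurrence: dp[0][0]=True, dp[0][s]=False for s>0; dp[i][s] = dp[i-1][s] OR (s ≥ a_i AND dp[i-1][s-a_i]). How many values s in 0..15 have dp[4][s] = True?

10

i\s   0   1   2   3   4   5   6   7   8   9  10  11  12  13  14  15
  0   T   F   F   F   F   F   F   F   F   F   F   F   F   F   F   F
  1   T   F   F   F   F   F   T   F   F   F   F   F   F   F   F   F
  2   T   F   F   F   F   F   T   T   F   F   F   F   F   T   F   F
  3   T   T   F   F   F   F   T   T   T   F   F   F   F   T   T   F
  4   T   T   F   F   F   T   T   T   T   F   F   T   T   T   T   F
  5   T   T   F   F   F   T   T   T   T   T   T   T   T   T   T   T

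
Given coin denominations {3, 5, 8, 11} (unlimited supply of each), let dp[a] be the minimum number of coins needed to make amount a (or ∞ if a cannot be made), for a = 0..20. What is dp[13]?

 a  0  1  2  3  4  5  6  7  8  9 10 11 12 13 14 15 16 17 18 19 20
dp  0  -  -  1  -  1  2  -  1  3  2  1  4  2  2  3  2  3  3  2  4
(- denotes ∞ / unreachable)

2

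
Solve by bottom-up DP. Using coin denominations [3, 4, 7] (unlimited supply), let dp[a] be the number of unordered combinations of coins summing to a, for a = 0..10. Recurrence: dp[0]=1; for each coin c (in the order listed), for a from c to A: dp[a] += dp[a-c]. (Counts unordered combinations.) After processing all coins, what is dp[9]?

after  coin     0     1     2     3     4     5     6     7     8     9    10
          3     1     0     0     1     0     0     1     0     0     1     0
          4     1     0     0     1     1     0     1     1     1     1     1
          7     1     0     0     1     1     0     1     2     1     1     2

1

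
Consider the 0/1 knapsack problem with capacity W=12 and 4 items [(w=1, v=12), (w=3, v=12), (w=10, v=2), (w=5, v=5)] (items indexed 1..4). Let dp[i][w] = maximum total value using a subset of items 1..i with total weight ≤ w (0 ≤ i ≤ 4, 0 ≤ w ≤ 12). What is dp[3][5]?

24

i\w   0   1   2   3   4   5   6   7   8   9  10  11  12
  0   0   0   0   0   0   0   0   0   0   0   0   0   0
  1   0  12  12  12  12  12  12  12  12  12  12  12  12
  2   0  12  12  12  24  24  24  24  24  24  24  24  24
  3   0  12  12  12  24  24  24  24  24  24  24  24  24
  4   0  12  12  12  24  24  24  24  24  29  29  29  29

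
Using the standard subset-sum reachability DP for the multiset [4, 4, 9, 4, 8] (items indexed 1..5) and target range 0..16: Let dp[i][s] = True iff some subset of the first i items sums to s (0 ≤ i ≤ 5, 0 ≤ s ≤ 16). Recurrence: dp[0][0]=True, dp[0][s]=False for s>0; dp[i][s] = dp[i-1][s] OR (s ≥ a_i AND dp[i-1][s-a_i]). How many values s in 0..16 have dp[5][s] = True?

7

i\s   0   1   2   3   4   5   6   7   8   9  10  11  12  13  14  15  16
  0   T   F   F   F   F   F   F   F   F   F   F   F   F   F   F   F   F
  1   T   F   F   F   T   F   F   F   F   F   F   F   F   F   F   F   F
  2   T   F   F   F   T   F   F   F   T   F   F   F   F   F   F   F   F
  3   T   F   F   F   T   F   F   F   T   T   F   F   F   T   F   F   F
  4   T   F   F   F   T   F   F   F   T   T   F   F   T   T   F   F   F
  5   T   F   F   F   T   F   F   F   T   T   F   F   T   T   F   F   T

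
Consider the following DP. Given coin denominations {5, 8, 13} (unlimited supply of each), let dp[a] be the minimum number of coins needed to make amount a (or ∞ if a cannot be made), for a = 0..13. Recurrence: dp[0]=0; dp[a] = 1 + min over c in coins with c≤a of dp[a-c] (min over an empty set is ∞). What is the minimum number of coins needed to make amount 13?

 a  0  1  2  3  4  5  6  7  8  9 10 11 12 13
dp  0  -  -  -  -  1  -  -  1  -  2  -  -  1
(- denotes ∞ / unreachable)

1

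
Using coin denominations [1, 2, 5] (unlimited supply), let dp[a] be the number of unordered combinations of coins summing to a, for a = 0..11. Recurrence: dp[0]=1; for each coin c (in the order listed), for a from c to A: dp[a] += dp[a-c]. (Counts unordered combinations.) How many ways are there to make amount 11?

11

after  coin     0     1     2     3     4     5     6     7     8     9    10    11
          1     1     1     1     1     1     1     1     1     1     1     1     1
          2     1     1     2     2     3     3     4     4     5     5     6     6
          5     1     1     2     2     3     4     5     6     7     8    10    11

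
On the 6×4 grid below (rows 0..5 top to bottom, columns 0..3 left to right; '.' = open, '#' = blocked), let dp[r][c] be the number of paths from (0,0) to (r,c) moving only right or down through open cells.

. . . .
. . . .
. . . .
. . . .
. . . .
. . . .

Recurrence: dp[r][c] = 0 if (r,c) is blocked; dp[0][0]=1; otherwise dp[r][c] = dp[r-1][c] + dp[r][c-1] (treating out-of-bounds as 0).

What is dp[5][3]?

r\c   0   1   2   3
  0   1   1   1   1
  1   1   2   3   4
  2   1   3   6  10
  3   1   4  10  20
  4   1   5  15  35
  5   1   6  21  56

56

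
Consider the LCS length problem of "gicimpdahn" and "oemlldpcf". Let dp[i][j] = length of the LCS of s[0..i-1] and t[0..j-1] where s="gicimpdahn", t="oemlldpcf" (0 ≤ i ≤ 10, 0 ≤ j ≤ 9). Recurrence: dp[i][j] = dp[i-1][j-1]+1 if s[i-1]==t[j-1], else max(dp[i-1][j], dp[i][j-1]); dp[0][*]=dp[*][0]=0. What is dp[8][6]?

   ''  o  e  m  l  l  d  p  c  f
''  0  0  0  0  0  0  0  0  0  0
 g  0  0  0  0  0  0  0  0  0  0
 i  0  0  0  0  0  0  0  0  0  0
 c  0  0  0  0  0  0  0  0  1  1
 i  0  0  0  0  0  0  0  0  1  1
 m  0  0  0  1  1  1  1  1  1  1
 p  0  0  0  1  1  1  1  2  2  2
 d  0  0  0  1  1  1  2  2  2  2
 a  0  0  0  1  1  1  2  2  2  2
 h  0  0  0  1  1  1  2  2  2  2
 n  0  0  0  1  1  1  2  2  2  2

2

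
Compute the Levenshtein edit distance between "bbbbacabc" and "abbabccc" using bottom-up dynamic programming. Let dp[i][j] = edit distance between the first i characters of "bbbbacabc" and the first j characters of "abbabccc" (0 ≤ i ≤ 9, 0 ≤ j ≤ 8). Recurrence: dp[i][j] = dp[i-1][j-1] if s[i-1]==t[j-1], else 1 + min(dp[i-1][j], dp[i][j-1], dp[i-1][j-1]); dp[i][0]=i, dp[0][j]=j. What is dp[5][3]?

3

   ''  a  b  b  a  b  c  c  c
''  0  1  2  3  4  5  6  7  8
 b  1  1  1  2  3  4  5  6  7
 b  2  2  1  1  2  3  4  5  6
 b  3  3  2  1  2  2  3  4  5
 b  4  4  3  2  2  2  3  4  5
 a  5  4  4  3  2  3  3  4  5
 c  6  5  5  4  3  3  3  3  4
 a  7  6  6  5  4  4  4  4  4
 b  8  7  6  6  5  4  5  5  5
 c  9  8  7  7  6  5  4  5  5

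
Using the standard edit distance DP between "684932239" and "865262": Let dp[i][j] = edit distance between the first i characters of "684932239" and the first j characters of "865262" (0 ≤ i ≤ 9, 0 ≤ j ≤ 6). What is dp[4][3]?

   ''  8  6  5  2  6  2
''  0  1  2  3  4  5  6
 6  1  1  1  2  3  4  5
 8  2  1  2  2  3  4  5
 4  3  2  2  3  3  4  5
 9  4  3  3  3  4  4  5
 3  5  4  4  4  4  5  5
 2  6  5  5  5  4  5  5
 2  7  6  6  6  5  5  5
 3  8  7  7  7  6  6  6
 9  9  8  8  8  7  7  7

3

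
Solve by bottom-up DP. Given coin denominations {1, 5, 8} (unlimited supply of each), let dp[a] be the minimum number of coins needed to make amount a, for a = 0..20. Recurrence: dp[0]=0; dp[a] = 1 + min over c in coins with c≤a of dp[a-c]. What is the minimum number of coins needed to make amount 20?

 a  0  1  2  3  4  5  6  7  8  9 10 11 12 13 14 15 16 17 18 19 20
dp  0  1  2  3  4  1  2  3  1  2  2  3  4  2  3  3  2  3  3  4  4

4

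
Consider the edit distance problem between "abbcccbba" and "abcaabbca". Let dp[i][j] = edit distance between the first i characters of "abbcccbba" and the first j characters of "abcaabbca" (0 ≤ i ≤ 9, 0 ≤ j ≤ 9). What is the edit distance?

4

   ''  a  b  c  a  a  b  b  c  a
''  0  1  2  3  4  5  6  7  8  9
 a  1  0  1  2  3  4  5  6  7  8
 b  2  1  0  1  2  3  4  5  6  7
 b  3  2  1  1  2  3  3  4  5  6
 c  4  3  2  1  2  3  4  4  4  5
 c  5  4  3  2  2  3  4  5  4  5
 c  6  5  4  3  3  3  4  5  5  5
 b  7  6  5  4  4  4  3  4  5  6
 b  8  7  6  5  5  5  4  3  4  5
 a  9  8  7  6  5  5  5  4  4  4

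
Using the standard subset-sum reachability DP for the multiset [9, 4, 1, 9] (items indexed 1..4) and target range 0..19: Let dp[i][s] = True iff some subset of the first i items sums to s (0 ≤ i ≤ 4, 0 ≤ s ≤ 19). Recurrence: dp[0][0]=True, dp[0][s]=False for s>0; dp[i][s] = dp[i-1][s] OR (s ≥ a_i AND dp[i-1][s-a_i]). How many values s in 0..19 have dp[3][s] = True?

8

i\s   0   1   2   3   4   5   6   7   8   9  10  11  12  13  14  15  16  17  18  19
  0   T   F   F   F   F   F   F   F   F   F   F   F   F   F   F   F   F   F   F   F
  1   T   F   F   F   F   F   F   F   F   T   F   F   F   F   F   F   F   F   F   F
  2   T   F   F   F   T   F   F   F   F   T   F   F   F   T   F   F   F   F   F   F
  3   T   T   F   F   T   T   F   F   F   T   T   F   F   T   T   F   F   F   F   F
  4   T   T   F   F   T   T   F   F   F   T   T   F   F   T   T   F   F   F   T   T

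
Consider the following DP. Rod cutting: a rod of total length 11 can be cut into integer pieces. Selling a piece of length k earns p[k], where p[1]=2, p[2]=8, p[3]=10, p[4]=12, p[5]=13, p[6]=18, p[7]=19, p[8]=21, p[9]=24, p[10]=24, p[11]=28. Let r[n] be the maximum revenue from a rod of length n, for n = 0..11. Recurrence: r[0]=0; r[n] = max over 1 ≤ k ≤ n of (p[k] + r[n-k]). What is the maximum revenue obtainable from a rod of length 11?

42

   n    0    1    2    3    4    5    6    7    8    9   10   11
r[n]    0    2    8   10   16   18   24   26   32   34   40   42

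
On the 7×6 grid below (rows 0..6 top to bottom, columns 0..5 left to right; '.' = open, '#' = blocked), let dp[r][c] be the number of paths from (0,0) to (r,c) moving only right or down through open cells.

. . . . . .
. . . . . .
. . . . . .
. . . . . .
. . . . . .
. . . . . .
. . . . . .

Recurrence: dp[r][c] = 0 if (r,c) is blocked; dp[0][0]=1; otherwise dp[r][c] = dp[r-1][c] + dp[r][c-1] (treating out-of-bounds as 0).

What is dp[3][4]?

r\c   0   1   2   3   4   5
  0   1   1   1   1   1   1
  1   1   2   3   4   5   6
  2   1   3   6  10  15  21
  3   1   4  10  20  35  56
  4   1   5  15  35  70 126
  5   1   6  21  56 126 252
  6   1   7  28  84 210 462

35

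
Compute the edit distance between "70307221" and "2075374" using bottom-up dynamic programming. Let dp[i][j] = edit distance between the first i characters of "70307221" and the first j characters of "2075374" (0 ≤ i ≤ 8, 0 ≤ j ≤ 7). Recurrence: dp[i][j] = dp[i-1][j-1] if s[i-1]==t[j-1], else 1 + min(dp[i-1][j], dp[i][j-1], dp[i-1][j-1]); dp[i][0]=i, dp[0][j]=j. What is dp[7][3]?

   ''  2  0  7  5  3  7  4
''  0  1  2  3  4  5  6  7
 7  1  1  2  2  3  4  5  6
 0  2  2  1  2  3  4  5  6
 3  3  3  2  2  3  3  4  5
 0  4  4  3  3  3  4  4  5
 7  5  5  4  3  4  4  4  5
 2  6  5  5  4  4  5  5  5
 2  7  6  6  5  5  5  6  6
 1  8  7  7  6  6  6  6  7

5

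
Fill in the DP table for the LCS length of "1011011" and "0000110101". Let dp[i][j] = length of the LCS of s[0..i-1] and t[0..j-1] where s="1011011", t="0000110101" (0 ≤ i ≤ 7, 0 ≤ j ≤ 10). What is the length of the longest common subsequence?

   ''  0  0  0  0  1  1  0  1  0  1
''  0  0  0  0  0  0  0  0  0  0  0
 1  0  0  0  0  0  1  1  1  1  1  1
 0  0  1  1  1  1  1  1  2  2  2  2
 1  0  1  1  1  1  2  2  2  3  3  3
 1  0  1  1  1  1  2  3  3  3  3  4
 0  0  1  2  2  2  2  3  4  4  4  4
 1  0  1  2  2  2  3  3  4  5  5  5
 1  0  1  2  2  2  3  4  4  5  5  6

6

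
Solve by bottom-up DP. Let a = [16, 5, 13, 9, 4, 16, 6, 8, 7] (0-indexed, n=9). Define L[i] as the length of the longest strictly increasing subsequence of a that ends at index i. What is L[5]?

3

   i    0    1    2    3    4    5    6    7    8
a[i]   16    5   13    9    4   16    6    8    7
L[i]    1    1    2    2    1    3    2    3    3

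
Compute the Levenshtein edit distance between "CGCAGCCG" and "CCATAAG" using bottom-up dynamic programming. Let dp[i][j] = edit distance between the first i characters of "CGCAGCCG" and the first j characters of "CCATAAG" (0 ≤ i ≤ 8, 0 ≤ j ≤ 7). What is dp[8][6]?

5

   ''  C  C  A  T  A  A  G
''  0  1  2  3  4  5  6  7
 C  1  0  1  2  3  4  5  6
 G  2  1  1  2  3  4  5  5
 C  3  2  1  2  3  4  5  6
 A  4  3  2  1  2  3  4  5
 G  5  4  3  2  2  3  4  4
 C  6  5  4  3  3  3  4  5
 C  7  6  5  4  4  4  4  5
 G  8  7  6  5  5  5  5  4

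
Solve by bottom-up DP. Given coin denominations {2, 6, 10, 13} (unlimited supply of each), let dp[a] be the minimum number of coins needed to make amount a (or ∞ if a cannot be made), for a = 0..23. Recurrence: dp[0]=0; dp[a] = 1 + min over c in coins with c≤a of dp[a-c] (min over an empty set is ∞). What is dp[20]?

 a  0  1  2  3  4  5  6  7  8  9 10 11 12 13 14 15 16 17 18 19 20 21 22 23
dp  0  -  1  -  2  -  1  -  2  -  1  -  2  1  3  2  2  3  3  2  2  3  3  2
(- denotes ∞ / unreachable)

2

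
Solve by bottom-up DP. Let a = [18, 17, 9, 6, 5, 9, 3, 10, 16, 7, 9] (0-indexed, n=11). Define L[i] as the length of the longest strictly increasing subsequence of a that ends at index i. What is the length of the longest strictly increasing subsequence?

4

   i    0    1    2    3    4    5    6    7    8    9   10
a[i]   18   17    9    6    5    9    3   10   16    7    9
L[i]    1    1    1    1    1    2    1    3    4    2    3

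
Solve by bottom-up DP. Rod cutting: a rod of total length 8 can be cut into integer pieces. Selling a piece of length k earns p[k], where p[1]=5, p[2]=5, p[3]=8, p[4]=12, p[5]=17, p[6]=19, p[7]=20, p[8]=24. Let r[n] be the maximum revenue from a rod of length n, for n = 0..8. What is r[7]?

35

   n    0    1    2    3    4    5    6    7    8
r[n]    0    5   10   15   20   25   30   35   40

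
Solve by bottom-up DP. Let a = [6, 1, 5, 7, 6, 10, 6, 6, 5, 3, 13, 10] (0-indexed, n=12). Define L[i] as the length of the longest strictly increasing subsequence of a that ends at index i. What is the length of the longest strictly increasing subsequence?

5

   i    0    1    2    3    4    5    6    7    8    9   10   11
a[i]    6    1    5    7    6   10    6    6    5    3   13   10
L[i]    1    1    2    3    3    4    3    3    2    2    5    4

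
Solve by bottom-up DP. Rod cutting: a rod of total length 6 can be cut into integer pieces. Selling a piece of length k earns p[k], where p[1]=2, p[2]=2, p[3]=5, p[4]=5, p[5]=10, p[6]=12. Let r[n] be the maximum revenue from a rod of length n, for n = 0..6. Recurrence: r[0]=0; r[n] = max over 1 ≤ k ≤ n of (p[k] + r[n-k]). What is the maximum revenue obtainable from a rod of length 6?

12

   n    0    1    2    3    4    5    6
r[n]    0    2    4    6    8   10   12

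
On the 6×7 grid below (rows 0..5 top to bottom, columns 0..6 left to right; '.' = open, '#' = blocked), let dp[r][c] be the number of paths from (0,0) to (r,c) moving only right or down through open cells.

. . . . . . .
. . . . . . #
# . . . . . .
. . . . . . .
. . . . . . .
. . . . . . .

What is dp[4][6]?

r\c   0   1   2   3   4   5   6
  0   1   1   1   1   1   1   1
  1   1   2   3   4   5   6   0
  2   0   2   5   9  14  20  20
  3   0   2   7  16  30  50  70
  4   0   2   9  25  55 105 175
  5   0   2  11  36  91 196 371

175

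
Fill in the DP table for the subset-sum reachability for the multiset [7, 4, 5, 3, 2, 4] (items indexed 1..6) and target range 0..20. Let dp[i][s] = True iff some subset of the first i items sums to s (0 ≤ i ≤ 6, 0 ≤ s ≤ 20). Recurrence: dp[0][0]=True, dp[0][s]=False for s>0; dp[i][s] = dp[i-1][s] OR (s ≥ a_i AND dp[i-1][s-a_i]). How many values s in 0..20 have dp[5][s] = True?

i\s   0   1   2   3   4   5   6   7   8   9  10  11  12  13  14  15  16  17  18  19  20
  0   T   F   F   F   F   F   F   F   F   F   F   F   F   F   F   F   F   F   F   F   F
  1   T   F   F   F   F   F   F   T   F   F   F   F   F   F   F   F   F   F   F   F   F
  2   T   F   F   F   T   F   F   T   F   F   F   T   F   F   F   F   F   F   F   F   F
  3   T   F   F   F   T   T   F   T   F   T   F   T   T   F   F   F   T   F   F   F   F
  4   T   F   F   T   T   T   F   T   T   T   T   T   T   F   T   T   T   F   F   T   F
  5   T   F   T   T   T   T   T   T   T   T   T   T   T   T   T   T   T   T   T   T   F
  6   T   F   T   T   T   T   T   T   T   T   T   T   T   T   T   T   T   T   T   T   T

19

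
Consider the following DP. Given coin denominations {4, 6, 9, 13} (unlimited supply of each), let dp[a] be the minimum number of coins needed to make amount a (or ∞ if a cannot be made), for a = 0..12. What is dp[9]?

 a  0  1  2  3  4  5  6  7  8  9 10 11 12
dp  0  -  -  -  1  -  1  -  2  1  2  -  2
(- denotes ∞ / unreachable)

1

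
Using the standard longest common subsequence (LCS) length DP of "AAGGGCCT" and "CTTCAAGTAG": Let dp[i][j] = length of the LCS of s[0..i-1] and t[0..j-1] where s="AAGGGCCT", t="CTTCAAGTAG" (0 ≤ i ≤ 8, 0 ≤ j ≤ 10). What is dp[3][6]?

   ''  C  T  T  C  A  A  G  T  A  G
''  0  0  0  0  0  0  0  0  0  0  0
 A  0  0  0  0  0  1  1  1  1  1  1
 A  0  0  0  0  0  1  2  2  2  2  2
 G  0  0  0  0  0  1  2  3  3  3  3
 G  0  0  0  0  0  1  2  3  3  3  4
 G  0  0  0  0  0  1  2  3  3  3  4
 C  0  1  1  1  1  1  2  3  3  3  4
 C  0  1  1  1  2  2  2  3  3  3  4
 T  0  1  2  2  2  2  2  3  4  4  4

2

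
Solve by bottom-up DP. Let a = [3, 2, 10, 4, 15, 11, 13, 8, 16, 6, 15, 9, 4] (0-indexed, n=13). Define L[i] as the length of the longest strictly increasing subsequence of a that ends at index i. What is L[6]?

4

   i    0    1    2    3    4    5    6    7    8    9   10   11   12
a[i]    3    2   10    4   15   11   13    8   16    6   15    9    4
L[i]    1    1    2    2    3    3    4    3    5    3    5    4    2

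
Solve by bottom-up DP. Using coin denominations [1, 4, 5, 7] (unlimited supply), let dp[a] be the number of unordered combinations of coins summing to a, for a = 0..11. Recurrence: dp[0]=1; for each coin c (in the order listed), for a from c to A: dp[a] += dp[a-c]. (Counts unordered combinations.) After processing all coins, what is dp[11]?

after  coin     0     1     2     3     4     5     6     7     8     9    10    11
          1     1     1     1     1     1     1     1     1     1     1     1     1
          4     1     1     1     1     2     2     2     2     3     3     3     3
          5     1     1     1     1     2     3     3     3     4     5     6     6
          7     1     1     1     1     2     3     3     4     5     6     7     8

8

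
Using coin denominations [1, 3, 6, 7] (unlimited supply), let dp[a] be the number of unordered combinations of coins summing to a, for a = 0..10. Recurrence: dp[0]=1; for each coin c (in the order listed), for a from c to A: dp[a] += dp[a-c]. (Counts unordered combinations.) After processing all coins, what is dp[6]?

4

after  coin     0     1     2     3     4     5     6     7     8     9    10
          1     1     1     1     1     1     1     1     1     1     1     1
          3     1     1     1     2     2     2     3     3     3     4     4
          6     1     1     1     2     2     2     4     4     4     6     6
          7     1     1     1     2     2     2     4     5     5     7     8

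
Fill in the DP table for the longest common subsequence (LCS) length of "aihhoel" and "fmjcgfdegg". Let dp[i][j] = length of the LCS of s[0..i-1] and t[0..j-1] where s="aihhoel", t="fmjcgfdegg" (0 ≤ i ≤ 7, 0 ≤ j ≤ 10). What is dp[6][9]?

1

   ''  f  m  j  c  g  f  d  e  g  g
''  0  0  0  0  0  0  0  0  0  0  0
 a  0  0  0  0  0  0  0  0  0  0  0
 i  0  0  0  0  0  0  0  0  0  0  0
 h  0  0  0  0  0  0  0  0  0  0  0
 h  0  0  0  0  0  0  0  0  0  0  0
 o  0  0  0  0  0  0  0  0  0  0  0
 e  0  0  0  0  0  0  0  0  1  1  1
 l  0  0  0  0  0  0  0  0  1  1  1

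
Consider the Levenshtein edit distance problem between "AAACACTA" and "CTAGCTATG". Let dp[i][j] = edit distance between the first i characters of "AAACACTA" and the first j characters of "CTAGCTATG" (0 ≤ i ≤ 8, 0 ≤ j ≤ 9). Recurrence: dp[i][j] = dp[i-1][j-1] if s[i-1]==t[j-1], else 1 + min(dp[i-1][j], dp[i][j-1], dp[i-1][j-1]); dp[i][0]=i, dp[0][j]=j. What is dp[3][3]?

2

   ''  C  T  A  G  C  T  A  T  G
''  0  1  2  3  4  5  6  7  8  9
 A  1  1  2  2  3  4  5  6  7  8
 A  2  2  2  2  3  4  5  5  6  7
 A  3  3  3  2  3  4  5  5  6  7
 C  4  3  4  3  3  3  4  5  6  7
 A  5  4  4  4  4  4  4  4  5  6
 C  6  5  5  5  5  4  5  5  5  6
 T  7  6  5  6  6  5  4  5  5  6
 A  8  7  6  5  6  6  5  4  5  6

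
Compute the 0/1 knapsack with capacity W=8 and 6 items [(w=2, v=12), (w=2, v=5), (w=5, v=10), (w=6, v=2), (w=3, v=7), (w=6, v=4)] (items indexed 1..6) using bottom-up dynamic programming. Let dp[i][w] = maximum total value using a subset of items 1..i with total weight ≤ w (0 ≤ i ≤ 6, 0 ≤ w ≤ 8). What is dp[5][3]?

i\w   0   1   2   3   4   5   6   7   8
  0   0   0   0   0   0   0   0   0   0
  1   0   0  12  12  12  12  12  12  12
  2   0   0  12  12  17  17  17  17  17
  3   0   0  12  12  17  17  17  22  22
  4   0   0  12  12  17  17  17  22  22
  5   0   0  12  12  17  19  19  24  24
  6   0   0  12  12  17  19  19  24  24

12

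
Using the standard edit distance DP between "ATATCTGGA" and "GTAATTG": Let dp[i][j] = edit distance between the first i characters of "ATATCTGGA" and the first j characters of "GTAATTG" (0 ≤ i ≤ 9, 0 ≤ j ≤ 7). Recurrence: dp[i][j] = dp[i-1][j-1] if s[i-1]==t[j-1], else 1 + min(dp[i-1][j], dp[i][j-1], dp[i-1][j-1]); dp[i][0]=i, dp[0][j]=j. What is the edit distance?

   ''  G  T  A  A  T  T  G
''  0  1  2  3  4  5  6  7
 A  1  1  2  2  3  4  5  6
 T  2  2  1  2  3  3  4  5
 A  3  3  2  1  2  3  4  5
 T  4  4  3  2  2  2  3  4
 C  5  5  4  3  3  3  3  4
 T  6  6  5  4  4  3  3  4
 G  7  6  6  5  5  4  4  3
 G  8  7  7  6  6  5  5  4
 A  9  8  8  7  6  6  6  5

5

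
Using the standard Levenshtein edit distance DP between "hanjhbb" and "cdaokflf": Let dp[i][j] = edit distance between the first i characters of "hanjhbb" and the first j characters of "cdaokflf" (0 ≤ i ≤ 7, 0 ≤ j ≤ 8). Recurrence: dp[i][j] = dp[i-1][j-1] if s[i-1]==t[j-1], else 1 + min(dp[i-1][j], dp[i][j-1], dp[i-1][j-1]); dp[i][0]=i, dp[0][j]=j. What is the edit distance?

7

   ''  c  d  a  o  k  f  l  f
''  0  1  2  3  4  5  6  7  8
 h  1  1  2  3  4  5  6  7  8
 a  2  2  2  2  3  4  5  6  7
 n  3  3  3  3  3  4  5  6  7
 j  4  4  4  4  4  4  5  6  7
 h  5  5  5  5  5  5  5  6  7
 b  6  6  6  6  6  6  6  6  7
 b  7  7  7  7  7  7  7  7  7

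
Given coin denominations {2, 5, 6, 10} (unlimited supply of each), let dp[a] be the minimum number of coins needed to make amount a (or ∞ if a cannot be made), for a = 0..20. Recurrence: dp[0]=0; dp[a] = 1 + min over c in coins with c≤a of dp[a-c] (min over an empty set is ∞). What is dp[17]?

3

 a  0  1  2  3  4  5  6  7  8  9 10 11 12 13 14 15 16 17 18 19 20
dp  0  -  1  -  2  1  1  2  2  3  1  2  2  3  3  2  2  3  3  4  2
(- denotes ∞ / unreachable)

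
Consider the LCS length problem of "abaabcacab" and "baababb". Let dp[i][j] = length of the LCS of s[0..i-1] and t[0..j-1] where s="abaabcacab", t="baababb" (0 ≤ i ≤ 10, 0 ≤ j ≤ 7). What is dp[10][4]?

   ''  b  a  a  b  a  b  b
''  0  0  0  0  0  0  0  0
 a  0  0  1  1  1  1  1  1
 b  0  1  1  1  2  2  2  2
 a  0  1  2  2  2  3  3  3
 a  0  1  2  3  3  3  3  3
 b  0  1  2  3  4  4  4  4
 c  0  1  2  3  4  4  4  4
 a  0  1  2  3  4  5  5  5
 c  0  1  2  3  4  5  5  5
 a  0  1  2  3  4  5  5  5
 b  0  1  2  3  4  5  6  6

4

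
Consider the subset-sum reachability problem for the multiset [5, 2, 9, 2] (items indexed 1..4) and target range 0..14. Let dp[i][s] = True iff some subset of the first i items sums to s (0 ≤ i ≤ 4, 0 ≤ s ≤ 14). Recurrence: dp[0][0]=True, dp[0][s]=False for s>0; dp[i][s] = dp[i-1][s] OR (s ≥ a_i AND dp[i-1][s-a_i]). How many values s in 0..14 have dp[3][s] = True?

i\s   0   1   2   3   4   5   6   7   8   9  10  11  12  13  14
  0   T   F   F   F   F   F   F   F   F   F   F   F   F   F   F
  1   T   F   F   F   F   T   F   F   F   F   F   F   F   F   F
  2   T   F   T   F   F   T   F   T   F   F   F   F   F   F   F
  3   T   F   T   F   F   T   F   T   F   T   F   T   F   F   T
  4   T   F   T   F   T   T   F   T   F   T   F   T   F   T   T

7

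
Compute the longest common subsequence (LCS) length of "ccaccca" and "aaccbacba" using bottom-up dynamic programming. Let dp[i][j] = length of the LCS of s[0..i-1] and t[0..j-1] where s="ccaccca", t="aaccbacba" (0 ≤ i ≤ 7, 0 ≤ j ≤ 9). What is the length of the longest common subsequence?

   ''  a  a  c  c  b  a  c  b  a
''  0  0  0  0  0  0  0  0  0  0
 c  0  0  0  1  1  1  1  1  1  1
 c  0  0  0  1  2  2  2  2  2  2
 a  0  1  1  1  2  2  3  3  3  3
 c  0  1  1  2  2  2  3  4  4  4
 c  0  1  1  2  3  3  3  4  4  4
 c  0  1  1  2  3  3  3  4  4  4
 a  0  1  2  2  3  3  4  4  4  5

5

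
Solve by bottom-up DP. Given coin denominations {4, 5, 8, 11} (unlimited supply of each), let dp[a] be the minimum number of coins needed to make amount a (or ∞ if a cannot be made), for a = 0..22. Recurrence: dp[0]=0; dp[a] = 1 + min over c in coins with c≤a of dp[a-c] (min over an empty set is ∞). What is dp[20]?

 a  0  1  2  3  4  5  6  7  8  9 10 11 12 13 14 15 16 17 18 19 20 21 22
dp  0  -  -  -  1  1  -  -  1  2  2  1  2  2  3  2  2  3  3  2  3  3  2
(- denotes ∞ / unreachable)

3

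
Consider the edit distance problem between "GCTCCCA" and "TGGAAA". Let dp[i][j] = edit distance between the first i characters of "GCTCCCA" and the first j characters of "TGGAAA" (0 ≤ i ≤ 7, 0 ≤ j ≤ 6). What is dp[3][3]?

   ''  T  G  G  A  A  A
''  0  1  2  3  4  5  6
 G  1  1  1  2  3  4  5
 C  2  2  2  2  3  4  5
 T  3  2  3  3  3  4  5
 C  4  3  3  4  4  4  5
 C  5  4  4  4  5  5  5
 C  6  5  5  5  5  6  6
 A  7  6  6  6  5  5  6

3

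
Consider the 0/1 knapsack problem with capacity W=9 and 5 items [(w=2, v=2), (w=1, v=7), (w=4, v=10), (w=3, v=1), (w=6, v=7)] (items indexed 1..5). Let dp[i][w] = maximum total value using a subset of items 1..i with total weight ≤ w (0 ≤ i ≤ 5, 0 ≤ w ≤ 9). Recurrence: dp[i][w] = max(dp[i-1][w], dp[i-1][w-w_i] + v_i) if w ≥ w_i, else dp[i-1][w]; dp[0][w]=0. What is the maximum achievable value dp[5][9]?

19

i\w   0   1   2   3   4   5   6   7   8   9
  0   0   0   0   0   0   0   0   0   0   0
  1   0   0   2   2   2   2   2   2   2   2
  2   0   7   7   9   9   9   9   9   9   9
  3   0   7   7   9  10  17  17  19  19  19
  4   0   7   7   9  10  17  17  19  19  19
  5   0   7   7   9  10  17  17  19  19  19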